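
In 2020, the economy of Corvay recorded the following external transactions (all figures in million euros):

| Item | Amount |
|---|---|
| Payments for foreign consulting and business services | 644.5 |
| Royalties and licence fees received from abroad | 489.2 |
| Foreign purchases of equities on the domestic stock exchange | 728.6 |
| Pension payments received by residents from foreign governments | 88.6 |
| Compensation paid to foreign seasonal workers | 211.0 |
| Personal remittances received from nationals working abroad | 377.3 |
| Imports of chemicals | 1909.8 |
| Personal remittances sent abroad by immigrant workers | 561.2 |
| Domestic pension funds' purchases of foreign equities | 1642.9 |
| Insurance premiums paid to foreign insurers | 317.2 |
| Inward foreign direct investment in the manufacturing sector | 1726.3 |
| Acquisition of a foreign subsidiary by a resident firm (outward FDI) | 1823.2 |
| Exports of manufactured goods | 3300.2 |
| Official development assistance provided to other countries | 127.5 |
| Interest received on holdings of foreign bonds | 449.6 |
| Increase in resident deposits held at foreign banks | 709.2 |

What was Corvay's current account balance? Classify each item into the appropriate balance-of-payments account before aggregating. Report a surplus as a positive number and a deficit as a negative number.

Goods: 3300.2 - 1909.8 = 1390.4
Services: -317.2 + 489.2 - 644.5 = -472.5
Primary income: -211.0 + 449.6 = 238.6
Secondary income: -561.2 + 377.3 + 88.6 - 127.5 = -222.8
Current account = 1390.4 + (-472.5) + 238.6 + (-222.8) = 933.7
(Excluded from the current account — financial account: foreign purchases of equities on the domestic stock exchange 728.6, domestic pension funds' purchases of foreign equities 1642.9, inward foreign direct investment in the manufacturing sector 1726.3, acquisition of a foreign subsidiary by a resident firm (outward FDI) 1823.2, increase in resident deposits held at foreign banks 709.2.)

933.7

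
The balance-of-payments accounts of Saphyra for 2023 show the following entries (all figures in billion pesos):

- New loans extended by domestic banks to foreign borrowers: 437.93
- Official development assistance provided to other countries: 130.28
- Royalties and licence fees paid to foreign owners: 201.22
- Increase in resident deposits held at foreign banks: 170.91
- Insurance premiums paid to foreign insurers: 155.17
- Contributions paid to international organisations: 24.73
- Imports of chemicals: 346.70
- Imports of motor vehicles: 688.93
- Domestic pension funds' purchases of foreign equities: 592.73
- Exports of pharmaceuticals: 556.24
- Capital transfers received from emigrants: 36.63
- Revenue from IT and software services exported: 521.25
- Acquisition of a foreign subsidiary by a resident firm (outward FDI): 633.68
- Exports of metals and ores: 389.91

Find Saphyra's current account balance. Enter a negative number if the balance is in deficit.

Goods: -346.70 - 688.93 + 556.24 + 389.91 = -89.48
Services: -155.17 + 521.25 - 201.22 = 164.86
Secondary income: -130.28 - 24.73 = -155.01
Current account = (-89.48) + 164.86 + (-155.01) = -79.63
(Excluded from the current account — financial account: new loans extended by domestic banks to foreign borrowers 437.93, increase in resident deposits held at foreign banks 170.91, domestic pension funds' purchases of foreign equities 592.73, acquisition of a foreign subsidiary by a resident firm (outward FDI) 633.68; capital account: capital transfers received from emigrants 36.63.)

-79.63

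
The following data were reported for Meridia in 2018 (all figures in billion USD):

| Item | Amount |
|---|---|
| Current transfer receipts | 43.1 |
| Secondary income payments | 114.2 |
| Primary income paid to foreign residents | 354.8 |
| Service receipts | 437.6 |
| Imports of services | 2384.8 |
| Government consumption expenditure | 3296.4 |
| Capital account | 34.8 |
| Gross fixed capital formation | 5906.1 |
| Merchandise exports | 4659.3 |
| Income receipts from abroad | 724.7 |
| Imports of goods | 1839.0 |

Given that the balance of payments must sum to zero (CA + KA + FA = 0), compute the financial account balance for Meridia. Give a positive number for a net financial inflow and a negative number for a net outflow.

Goods balance = 4659.3 - 1839.0 = 2820.3
Services balance = 437.6 - 2384.8 = -1947.2
Trade balance (goods + services) = 2820.3 + (-1947.2) = 873.1
Net primary income = 724.7 - 354.8 = 369.9
Net secondary income = 43.1 - 114.2 = -71.1
Current account = 873.1 + 369.9 + (-71.1) = 1171.9
Financial account = -(1171.9 + 34.8) = -1206.7

-1206.7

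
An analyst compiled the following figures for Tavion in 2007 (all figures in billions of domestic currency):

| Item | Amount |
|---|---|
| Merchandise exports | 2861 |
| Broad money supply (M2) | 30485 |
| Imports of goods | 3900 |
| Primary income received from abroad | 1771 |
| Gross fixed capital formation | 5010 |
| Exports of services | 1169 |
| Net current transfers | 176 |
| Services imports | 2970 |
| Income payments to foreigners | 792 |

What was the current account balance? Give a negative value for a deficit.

-1685

Goods balance = 2861 - 3900 = -1039
Services balance = 1169 - 2970 = -1801
Trade balance (goods + services) = -1039 + (-1801) = -2840
Net primary income = 1771 - 792 = 979
Net secondary income = 176
Current account = -2840 + 979 + 176 = -1685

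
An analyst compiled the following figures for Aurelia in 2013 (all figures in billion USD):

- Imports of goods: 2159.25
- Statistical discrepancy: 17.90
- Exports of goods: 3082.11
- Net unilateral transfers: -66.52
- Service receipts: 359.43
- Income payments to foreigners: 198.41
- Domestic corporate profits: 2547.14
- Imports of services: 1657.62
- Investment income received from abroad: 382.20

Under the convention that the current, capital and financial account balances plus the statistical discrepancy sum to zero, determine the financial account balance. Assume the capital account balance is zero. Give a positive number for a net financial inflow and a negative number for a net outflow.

Goods balance = 3082.11 - 2159.25 = 922.86
Services balance = 359.43 - 1657.62 = -1298.19
Trade balance (goods + services) = 922.86 + (-1298.19) = -375.33
Net primary income = 382.20 - 198.41 = 183.79
Net secondary income = -66.52
Current account = -375.33 + 183.79 + (-66.52) = -258.06
Financial account = -(-258.06 + 17.90) = 240.16

240.16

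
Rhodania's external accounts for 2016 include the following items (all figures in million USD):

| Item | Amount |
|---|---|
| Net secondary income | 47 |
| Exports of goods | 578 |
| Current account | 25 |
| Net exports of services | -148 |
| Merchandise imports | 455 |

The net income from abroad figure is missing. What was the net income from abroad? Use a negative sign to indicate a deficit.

Current account = goods balance + services balance + net primary income + net secondary income
Sum of the known components = 22
Net income from abroad = CA - (known components) = 25 - 22 = 3

3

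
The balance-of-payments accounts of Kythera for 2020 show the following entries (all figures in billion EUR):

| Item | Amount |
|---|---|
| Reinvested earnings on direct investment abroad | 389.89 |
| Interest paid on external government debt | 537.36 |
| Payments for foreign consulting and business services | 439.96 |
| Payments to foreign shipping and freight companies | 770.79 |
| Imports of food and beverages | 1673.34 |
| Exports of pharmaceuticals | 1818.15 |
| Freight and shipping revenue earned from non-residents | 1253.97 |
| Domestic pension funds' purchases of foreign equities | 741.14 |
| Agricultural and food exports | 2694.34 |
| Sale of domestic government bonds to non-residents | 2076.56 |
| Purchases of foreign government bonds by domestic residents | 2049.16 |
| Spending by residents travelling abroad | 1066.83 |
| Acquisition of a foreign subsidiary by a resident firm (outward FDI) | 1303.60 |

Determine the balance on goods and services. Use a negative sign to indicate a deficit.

1815.54

Goods: -1673.34 + 1818.15 + 2694.34 = 2839.15
Services: -439.96 + 1253.97 - 770.79 - 1066.83 = -1023.61
Trade balance = 2839.15 + (-1023.61) = 1815.54
(Excluded from the trade balance — primary income: reinvested earnings on direct investment abroad 389.89, interest paid on external government debt 537.36; financial account: domestic pension funds' purchases of foreign equities 741.14, sale of domestic government bonds to non-residents 2076.56, purchases of foreign government bonds by domestic residents 2049.16, acquisition of a foreign subsidiary by a resident firm (outward FDI) 1303.60.)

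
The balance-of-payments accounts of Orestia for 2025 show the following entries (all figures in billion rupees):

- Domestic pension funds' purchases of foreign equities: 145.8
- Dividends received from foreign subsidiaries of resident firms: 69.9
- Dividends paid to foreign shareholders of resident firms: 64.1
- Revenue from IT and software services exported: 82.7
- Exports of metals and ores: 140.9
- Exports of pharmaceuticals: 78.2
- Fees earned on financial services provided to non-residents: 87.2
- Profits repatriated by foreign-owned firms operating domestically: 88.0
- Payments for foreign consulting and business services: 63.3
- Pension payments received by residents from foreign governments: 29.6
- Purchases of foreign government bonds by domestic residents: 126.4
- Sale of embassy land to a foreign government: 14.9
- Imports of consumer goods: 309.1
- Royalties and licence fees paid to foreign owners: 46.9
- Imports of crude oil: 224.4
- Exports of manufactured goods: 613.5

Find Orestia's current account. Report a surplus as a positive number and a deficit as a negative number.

Goods: 78.2 + 140.9 + 613.5 - 309.1 - 224.4 = 299.1
Services: -63.3 + 87.2 - 46.9 + 82.7 = 59.7
Primary income: -64.1 + 69.9 - 88.0 = -82.2
Secondary income: 29.6
Current account = 299.1 + 59.7 + (-82.2) + 29.6 = 306.2
(Excluded from the current account — financial account: domestic pension funds' purchases of foreign equities 145.8, purchases of foreign government bonds by domestic residents 126.4; capital account: sale of embassy land to a foreign government 14.9.)

306.2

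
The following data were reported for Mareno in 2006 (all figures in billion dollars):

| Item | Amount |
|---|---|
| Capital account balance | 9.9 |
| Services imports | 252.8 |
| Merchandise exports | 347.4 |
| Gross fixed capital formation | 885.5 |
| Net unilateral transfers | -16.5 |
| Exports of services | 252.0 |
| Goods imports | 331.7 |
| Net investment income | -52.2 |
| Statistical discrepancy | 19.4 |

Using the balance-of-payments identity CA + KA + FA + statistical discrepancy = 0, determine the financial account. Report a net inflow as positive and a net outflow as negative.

24.5

Goods balance = 347.4 - 331.7 = 15.7
Services balance = 252.0 - 252.8 = -0.8
Trade balance (goods + services) = 15.7 + (-0.8) = 14.9
Net primary income = -52.2
Net secondary income = -16.5
Current account = 14.9 + (-52.2) + (-16.5) = -53.8
Financial account = -(-53.8 + 9.9 + 19.4) = 24.5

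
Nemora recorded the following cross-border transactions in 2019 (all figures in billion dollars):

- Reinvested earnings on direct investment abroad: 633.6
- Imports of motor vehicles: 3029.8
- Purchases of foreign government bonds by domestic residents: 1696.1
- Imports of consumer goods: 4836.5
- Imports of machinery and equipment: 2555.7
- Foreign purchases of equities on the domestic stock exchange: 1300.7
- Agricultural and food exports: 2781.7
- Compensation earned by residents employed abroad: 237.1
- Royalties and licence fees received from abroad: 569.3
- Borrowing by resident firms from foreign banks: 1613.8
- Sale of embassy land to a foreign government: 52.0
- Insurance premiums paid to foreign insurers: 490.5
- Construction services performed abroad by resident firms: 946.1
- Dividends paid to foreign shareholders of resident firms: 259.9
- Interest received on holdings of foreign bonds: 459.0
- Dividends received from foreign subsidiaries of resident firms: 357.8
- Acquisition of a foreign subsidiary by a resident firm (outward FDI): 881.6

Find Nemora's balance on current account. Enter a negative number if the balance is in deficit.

-5187.8

Goods: -4836.5 - 2555.7 + 2781.7 - 3029.8 = -7640.3
Services: 946.1 - 490.5 + 569.3 = 1024.9
Primary income: 357.8 - 259.9 + 633.6 + 459.0 + 237.1 = 1427.6
Current account = (-7640.3) + 1024.9 + 1427.6 = -5187.8
(Excluded from the current account — financial account: purchases of foreign government bonds by domestic residents 1696.1, foreign purchases of equities on the domestic stock exchange 1300.7, borrowing by resident firms from foreign banks 1613.8, acquisition of a foreign subsidiary by a resident firm (outward FDI) 881.6; capital account: sale of embassy land to a foreign government 52.0.)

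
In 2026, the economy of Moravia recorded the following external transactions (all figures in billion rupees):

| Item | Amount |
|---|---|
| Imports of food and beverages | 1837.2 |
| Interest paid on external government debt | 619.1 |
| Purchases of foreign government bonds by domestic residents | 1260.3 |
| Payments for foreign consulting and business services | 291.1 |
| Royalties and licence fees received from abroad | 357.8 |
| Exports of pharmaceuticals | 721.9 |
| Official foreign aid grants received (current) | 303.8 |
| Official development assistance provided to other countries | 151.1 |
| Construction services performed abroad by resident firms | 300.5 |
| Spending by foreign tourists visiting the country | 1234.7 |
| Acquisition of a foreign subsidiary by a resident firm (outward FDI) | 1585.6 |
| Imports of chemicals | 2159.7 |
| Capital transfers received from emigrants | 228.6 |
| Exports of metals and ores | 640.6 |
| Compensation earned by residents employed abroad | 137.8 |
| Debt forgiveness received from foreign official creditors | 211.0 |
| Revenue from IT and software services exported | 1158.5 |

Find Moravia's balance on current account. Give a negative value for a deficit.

-202.6

Goods: -2159.7 + 721.9 + 640.6 - 1837.2 = -2634.4
Services: 357.8 + 1234.7 - 291.1 + 1158.5 + 300.5 = 2760.4
Primary income: -619.1 + 137.8 = -481.3
Secondary income: 303.8 - 151.1 = 152.7
Current account = (-2634.4) + 2760.4 + (-481.3) + 152.7 = -202.6
(Excluded from the current account — financial account: purchases of foreign government bonds by domestic residents 1260.3, acquisition of a foreign subsidiary by a resident firm (outward FDI) 1585.6; capital account: capital transfers received from emigrants 228.6, debt forgiveness received from foreign official creditors 211.0.)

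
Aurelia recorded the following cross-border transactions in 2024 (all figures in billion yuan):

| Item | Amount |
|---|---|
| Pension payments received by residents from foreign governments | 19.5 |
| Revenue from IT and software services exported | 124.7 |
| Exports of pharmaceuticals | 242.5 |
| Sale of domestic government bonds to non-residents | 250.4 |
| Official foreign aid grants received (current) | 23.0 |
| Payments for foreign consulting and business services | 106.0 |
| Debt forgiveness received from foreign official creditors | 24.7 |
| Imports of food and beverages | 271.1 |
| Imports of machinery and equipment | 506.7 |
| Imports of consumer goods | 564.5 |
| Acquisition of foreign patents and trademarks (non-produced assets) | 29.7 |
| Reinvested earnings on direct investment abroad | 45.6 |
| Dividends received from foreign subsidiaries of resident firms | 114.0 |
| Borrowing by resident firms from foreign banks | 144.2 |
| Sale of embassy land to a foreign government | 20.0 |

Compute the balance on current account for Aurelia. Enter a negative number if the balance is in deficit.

-879.0

Goods: -271.1 - 506.7 + 242.5 - 564.5 = -1099.8
Services: -106.0 + 124.7 = 18.7
Primary income: 114.0 + 45.6 = 159.6
Secondary income: 23.0 + 19.5 = 42.5
Current account = (-1099.8) + 18.7 + 159.6 + 42.5 = -879.0
(Excluded from the current account — financial account: sale of domestic government bonds to non-residents 250.4, borrowing by resident firms from foreign banks 144.2; capital account: debt forgiveness received from foreign official creditors 24.7, acquisition of foreign patents and trademarks (non-produced assets) 29.7, sale of embassy land to a foreign government 20.0.)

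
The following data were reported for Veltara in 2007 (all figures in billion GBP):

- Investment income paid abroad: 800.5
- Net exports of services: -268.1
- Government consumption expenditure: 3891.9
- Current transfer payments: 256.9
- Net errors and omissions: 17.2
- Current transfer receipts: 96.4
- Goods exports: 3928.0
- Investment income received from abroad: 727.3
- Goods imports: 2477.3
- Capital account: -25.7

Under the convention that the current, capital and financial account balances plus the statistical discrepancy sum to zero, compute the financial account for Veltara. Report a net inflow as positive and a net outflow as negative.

-940.4

Goods balance = 3928.0 - 2477.3 = 1450.7
Services balance = -268.1
Trade balance (goods + services) = 1450.7 + (-268.1) = 1182.6
Net primary income = 727.3 - 800.5 = -73.2
Net secondary income = 96.4 - 256.9 = -160.5
Current account = 1182.6 + (-73.2) + (-160.5) = 948.9
Financial account = -(948.9 + (-25.7) + 17.2) = -940.4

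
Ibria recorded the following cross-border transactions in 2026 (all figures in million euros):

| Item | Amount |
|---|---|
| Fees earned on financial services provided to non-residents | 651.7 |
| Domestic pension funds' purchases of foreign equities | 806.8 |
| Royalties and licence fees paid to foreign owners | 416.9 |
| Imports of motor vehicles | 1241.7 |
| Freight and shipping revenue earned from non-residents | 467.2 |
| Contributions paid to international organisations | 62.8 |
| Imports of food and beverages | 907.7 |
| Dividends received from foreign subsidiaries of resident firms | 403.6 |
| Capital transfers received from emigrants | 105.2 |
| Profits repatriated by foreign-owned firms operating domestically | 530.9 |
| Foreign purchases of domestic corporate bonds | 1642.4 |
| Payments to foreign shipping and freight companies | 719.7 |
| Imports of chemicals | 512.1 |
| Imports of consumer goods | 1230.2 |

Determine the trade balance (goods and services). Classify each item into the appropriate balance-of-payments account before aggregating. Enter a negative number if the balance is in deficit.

-3909.4

Goods: -907.7 - 512.1 - 1230.2 - 1241.7 = -3891.7
Services: -719.7 + 651.7 - 416.9 + 467.2 = -17.7
Trade balance = -3891.7 + (-17.7) = -3909.4
(Excluded from the trade balance — financial account: domestic pension funds' purchases of foreign equities 806.8, foreign purchases of domestic corporate bonds 1642.4; secondary income: contributions paid to international organisations 62.8; primary income: dividends received from foreign subsidiaries of resident firms 403.6, profits repatriated by foreign-owned firms operating domestically 530.9; capital account: capital transfers received from emigrants 105.2.)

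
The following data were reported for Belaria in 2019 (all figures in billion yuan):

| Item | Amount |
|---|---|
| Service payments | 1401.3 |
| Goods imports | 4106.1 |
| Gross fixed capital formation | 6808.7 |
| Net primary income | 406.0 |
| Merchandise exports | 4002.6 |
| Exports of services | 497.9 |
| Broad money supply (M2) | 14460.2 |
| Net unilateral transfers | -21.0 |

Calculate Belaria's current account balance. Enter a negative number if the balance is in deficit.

Goods balance = 4002.6 - 4106.1 = -103.5
Services balance = 497.9 - 1401.3 = -903.4
Trade balance (goods + services) = -103.5 + (-903.4) = -1006.9
Net primary income = 406.0
Net secondary income = -21.0
Current account = -1006.9 + 406.0 + (-21.0) = -621.9

-621.9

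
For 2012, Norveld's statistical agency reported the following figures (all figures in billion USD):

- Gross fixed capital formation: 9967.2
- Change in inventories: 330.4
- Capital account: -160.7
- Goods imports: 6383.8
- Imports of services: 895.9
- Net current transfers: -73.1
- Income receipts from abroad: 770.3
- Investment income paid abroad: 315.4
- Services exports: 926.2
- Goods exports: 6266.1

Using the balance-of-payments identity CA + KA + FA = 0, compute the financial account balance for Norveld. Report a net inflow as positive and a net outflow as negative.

-133.7

Goods balance = 6266.1 - 6383.8 = -117.7
Services balance = 926.2 - 895.9 = 30.3
Trade balance (goods + services) = -117.7 + 30.3 = -87.4
Net primary income = 770.3 - 315.4 = 454.9
Net secondary income = -73.1
Current account = -87.4 + 454.9 + (-73.1) = 294.4
Financial account = -(294.4 + (-160.7)) = -133.7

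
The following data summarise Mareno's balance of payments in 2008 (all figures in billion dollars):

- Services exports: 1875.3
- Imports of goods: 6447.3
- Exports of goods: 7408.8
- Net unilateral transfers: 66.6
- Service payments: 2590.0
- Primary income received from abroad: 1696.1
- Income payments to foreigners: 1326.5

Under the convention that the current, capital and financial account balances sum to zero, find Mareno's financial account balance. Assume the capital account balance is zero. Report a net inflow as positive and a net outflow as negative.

Goods balance = 7408.8 - 6447.3 = 961.5
Services balance = 1875.3 - 2590.0 = -714.7
Trade balance (goods + services) = 961.5 + (-714.7) = 246.8
Net primary income = 1696.1 - 1326.5 = 369.6
Net secondary income = 66.6
Current account = 246.8 + 369.6 + 66.6 = 683.0
Financial account = -(683.0) = -683.0

-683.0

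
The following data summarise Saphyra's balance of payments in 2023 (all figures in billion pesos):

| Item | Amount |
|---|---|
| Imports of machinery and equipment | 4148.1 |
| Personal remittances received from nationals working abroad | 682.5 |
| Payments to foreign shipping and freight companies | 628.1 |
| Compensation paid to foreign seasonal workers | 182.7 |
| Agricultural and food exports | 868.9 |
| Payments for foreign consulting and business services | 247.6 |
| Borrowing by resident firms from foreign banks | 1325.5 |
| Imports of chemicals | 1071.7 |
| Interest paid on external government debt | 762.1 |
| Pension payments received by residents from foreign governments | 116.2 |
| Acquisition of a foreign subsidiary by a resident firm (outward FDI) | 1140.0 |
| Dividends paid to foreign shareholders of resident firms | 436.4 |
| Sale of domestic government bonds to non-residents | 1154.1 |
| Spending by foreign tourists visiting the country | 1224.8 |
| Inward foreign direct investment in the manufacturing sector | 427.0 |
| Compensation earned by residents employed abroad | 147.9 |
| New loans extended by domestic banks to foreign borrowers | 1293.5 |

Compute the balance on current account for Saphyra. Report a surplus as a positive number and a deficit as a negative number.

Goods: 868.9 - 4148.1 - 1071.7 = -4350.9
Services: -247.6 + 1224.8 - 628.1 = 349.1
Primary income: -436.4 - 762.1 - 182.7 + 147.9 = -1233.3
Secondary income: 116.2 + 682.5 = 798.7
Current account = (-4350.9) + 349.1 + (-1233.3) + 798.7 = -4436.4
(Excluded from the current account — financial account: borrowing by resident firms from foreign banks 1325.5, acquisition of a foreign subsidiary by a resident firm (outward FDI) 1140.0, sale of domestic government bonds to non-residents 1154.1, inward foreign direct investment in the manufacturing sector 427.0, new loans extended by domestic banks to foreign borrowers 1293.5.)

-4436.4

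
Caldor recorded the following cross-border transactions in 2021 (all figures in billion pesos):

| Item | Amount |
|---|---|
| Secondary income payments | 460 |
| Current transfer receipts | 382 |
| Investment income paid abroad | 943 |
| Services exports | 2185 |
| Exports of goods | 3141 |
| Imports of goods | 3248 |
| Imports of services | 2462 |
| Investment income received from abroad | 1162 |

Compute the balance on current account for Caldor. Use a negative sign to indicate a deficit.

-243

Goods balance = 3141 - 3248 = -107
Services balance = 2185 - 2462 = -277
Trade balance (goods + services) = -107 + (-277) = -384
Net primary income = 1162 - 943 = 219
Net secondary income = 382 - 460 = -78
Current account = -384 + 219 + (-78) = -243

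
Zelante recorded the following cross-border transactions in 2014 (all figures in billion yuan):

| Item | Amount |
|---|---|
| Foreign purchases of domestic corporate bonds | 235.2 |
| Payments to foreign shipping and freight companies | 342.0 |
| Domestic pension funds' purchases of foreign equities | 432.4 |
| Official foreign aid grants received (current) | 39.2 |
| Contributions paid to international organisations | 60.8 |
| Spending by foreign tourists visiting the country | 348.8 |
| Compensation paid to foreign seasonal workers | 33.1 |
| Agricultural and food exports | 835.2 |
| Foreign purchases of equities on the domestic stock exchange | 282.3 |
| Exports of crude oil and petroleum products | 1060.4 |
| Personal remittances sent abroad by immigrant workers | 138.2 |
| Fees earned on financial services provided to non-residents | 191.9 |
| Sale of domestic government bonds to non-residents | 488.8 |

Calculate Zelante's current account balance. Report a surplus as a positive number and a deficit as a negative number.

1901.4

Goods: 1060.4 + 835.2 = 1895.6
Services: 348.8 - 342.0 + 191.9 = 198.7
Primary income: -33.1
Secondary income: -60.8 + 39.2 - 138.2 = -159.8
Current account = 1895.6 + 198.7 + (-33.1) + (-159.8) = 1901.4
(Excluded from the current account — financial account: foreign purchases of domestic corporate bonds 235.2, domestic pension funds' purchases of foreign equities 432.4, foreign purchases of equities on the domestic stock exchange 282.3, sale of domestic government bonds to non-residents 488.8.)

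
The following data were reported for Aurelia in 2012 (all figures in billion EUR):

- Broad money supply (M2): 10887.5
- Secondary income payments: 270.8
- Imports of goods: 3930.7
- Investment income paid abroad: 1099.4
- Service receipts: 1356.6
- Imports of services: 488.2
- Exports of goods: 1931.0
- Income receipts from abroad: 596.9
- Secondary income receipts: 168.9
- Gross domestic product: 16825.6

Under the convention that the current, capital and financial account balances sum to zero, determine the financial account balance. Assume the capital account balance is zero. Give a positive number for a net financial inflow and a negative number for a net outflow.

1735.7

Goods balance = 1931.0 - 3930.7 = -1999.7
Services balance = 1356.6 - 488.2 = 868.4
Trade balance (goods + services) = -1999.7 + 868.4 = -1131.3
Net primary income = 596.9 - 1099.4 = -502.5
Net secondary income = 168.9 - 270.8 = -101.9
Current account = -1131.3 + (-502.5) + (-101.9) = -1735.7
Financial account = -(-1735.7) = 1735.7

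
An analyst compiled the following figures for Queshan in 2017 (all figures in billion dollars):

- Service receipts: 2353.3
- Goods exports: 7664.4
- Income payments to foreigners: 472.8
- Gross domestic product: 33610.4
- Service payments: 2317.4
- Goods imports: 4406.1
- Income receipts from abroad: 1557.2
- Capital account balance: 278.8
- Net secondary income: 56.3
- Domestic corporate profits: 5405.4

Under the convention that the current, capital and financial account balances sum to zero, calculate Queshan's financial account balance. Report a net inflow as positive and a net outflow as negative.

Goods balance = 7664.4 - 4406.1 = 3258.3
Services balance = 2353.3 - 2317.4 = 35.9
Trade balance (goods + services) = 3258.3 + 35.9 = 3294.2
Net primary income = 1557.2 - 472.8 = 1084.4
Net secondary income = 56.3
Current account = 3294.2 + 1084.4 + 56.3 = 4434.9
Financial account = -(4434.9 + 278.8) = -4713.7

-4713.7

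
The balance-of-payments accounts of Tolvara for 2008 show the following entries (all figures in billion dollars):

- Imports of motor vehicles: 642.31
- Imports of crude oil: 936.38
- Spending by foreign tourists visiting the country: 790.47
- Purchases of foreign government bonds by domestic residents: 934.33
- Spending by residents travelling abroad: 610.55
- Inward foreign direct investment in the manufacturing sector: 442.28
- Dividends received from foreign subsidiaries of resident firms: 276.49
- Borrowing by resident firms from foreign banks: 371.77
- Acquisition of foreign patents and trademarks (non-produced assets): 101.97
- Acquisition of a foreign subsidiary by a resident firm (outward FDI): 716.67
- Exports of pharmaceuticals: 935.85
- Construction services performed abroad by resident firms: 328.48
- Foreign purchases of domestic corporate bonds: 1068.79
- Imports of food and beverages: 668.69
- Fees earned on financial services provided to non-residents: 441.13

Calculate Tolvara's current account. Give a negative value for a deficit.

-85.51

Goods: -668.69 + 935.85 - 642.31 - 936.38 = -1311.53
Services: -610.55 + 790.47 + 328.48 + 441.13 = 949.53
Primary income: 276.49
Current account = (-1311.53) + 949.53 + 276.49 = -85.51
(Excluded from the current account — financial account: purchases of foreign government bonds by domestic residents 934.33, inward foreign direct investment in the manufacturing sector 442.28, borrowing by resident firms from foreign banks 371.77, acquisition of a foreign subsidiary by a resident firm (outward FDI) 716.67, foreign purchases of domestic corporate bonds 1068.79; capital account: acquisition of foreign patents and trademarks (non-produced assets) 101.97.)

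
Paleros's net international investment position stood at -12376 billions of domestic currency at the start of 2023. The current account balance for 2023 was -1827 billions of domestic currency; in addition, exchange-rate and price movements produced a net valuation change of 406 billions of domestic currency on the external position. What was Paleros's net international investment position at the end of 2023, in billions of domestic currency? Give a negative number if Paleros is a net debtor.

-13797

Change in NIIP = current account + net valuation change = -1827 + 406 = -1421
End-of-year NIIP = -12376 + (-1421) = -13797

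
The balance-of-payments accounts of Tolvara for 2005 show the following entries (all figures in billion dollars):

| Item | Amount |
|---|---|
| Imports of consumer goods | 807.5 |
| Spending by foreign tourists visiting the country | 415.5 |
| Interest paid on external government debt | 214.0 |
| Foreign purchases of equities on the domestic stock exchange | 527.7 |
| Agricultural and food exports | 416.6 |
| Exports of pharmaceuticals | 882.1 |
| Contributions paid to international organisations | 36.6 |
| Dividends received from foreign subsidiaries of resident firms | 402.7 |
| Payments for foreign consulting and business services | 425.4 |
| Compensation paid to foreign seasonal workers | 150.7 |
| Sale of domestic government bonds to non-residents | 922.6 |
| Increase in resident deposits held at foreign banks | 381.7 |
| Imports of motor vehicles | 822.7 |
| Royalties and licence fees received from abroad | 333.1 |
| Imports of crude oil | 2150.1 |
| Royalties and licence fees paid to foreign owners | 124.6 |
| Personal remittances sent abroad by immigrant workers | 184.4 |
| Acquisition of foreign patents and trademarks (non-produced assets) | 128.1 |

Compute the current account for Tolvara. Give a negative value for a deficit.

-2466.0

Goods: 416.6 + 882.1 - 822.7 - 2150.1 - 807.5 = -2481.6
Services: -425.4 + 415.5 + 333.1 - 124.6 = 198.6
Primary income: 402.7 - 150.7 - 214.0 = 38.0
Secondary income: -36.6 - 184.4 = -221.0
Current account = (-2481.6) + 198.6 + 38.0 + (-221.0) = -2466.0
(Excluded from the current account — financial account: foreign purchases of equities on the domestic stock exchange 527.7, sale of domestic government bonds to non-residents 922.6, increase in resident deposits held at foreign banks 381.7; capital account: acquisition of foreign patents and trademarks (non-produced assets) 128.1.)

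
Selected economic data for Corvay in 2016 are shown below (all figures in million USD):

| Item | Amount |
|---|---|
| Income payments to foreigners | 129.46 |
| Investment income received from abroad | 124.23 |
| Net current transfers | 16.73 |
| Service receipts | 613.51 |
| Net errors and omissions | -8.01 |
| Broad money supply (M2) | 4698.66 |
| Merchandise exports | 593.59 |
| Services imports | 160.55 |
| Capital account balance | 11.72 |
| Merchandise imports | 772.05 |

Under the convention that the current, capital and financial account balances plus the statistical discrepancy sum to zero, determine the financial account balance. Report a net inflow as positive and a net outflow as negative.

-289.71

Goods balance = 593.59 - 772.05 = -178.46
Services balance = 613.51 - 160.55 = 452.96
Trade balance (goods + services) = -178.46 + 452.96 = 274.50
Net primary income = 124.23 - 129.46 = -5.23
Net secondary income = 16.73
Current account = 274.50 + (-5.23) + 16.73 = 286.00
Financial account = -(286.00 + 11.72 + (-8.01)) = -289.71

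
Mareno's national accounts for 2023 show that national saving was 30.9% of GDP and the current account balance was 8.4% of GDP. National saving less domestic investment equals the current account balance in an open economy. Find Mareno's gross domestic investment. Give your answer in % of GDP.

I = S - CA = 30.9 - 8.4 = 22.5

22.5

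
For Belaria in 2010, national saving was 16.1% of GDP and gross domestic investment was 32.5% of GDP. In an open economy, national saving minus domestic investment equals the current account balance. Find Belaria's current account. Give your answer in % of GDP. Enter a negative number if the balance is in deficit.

S - I = CA (net lending to the rest of the world).
CA = S - I = 16.1 - 32.5 = -16.4

-16.4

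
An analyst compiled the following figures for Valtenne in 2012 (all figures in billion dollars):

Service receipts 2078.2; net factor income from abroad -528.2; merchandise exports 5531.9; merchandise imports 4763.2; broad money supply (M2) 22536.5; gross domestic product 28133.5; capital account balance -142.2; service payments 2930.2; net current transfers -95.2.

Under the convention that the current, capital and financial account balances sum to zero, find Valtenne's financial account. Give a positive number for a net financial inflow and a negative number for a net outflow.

Goods balance = 5531.9 - 4763.2 = 768.7
Services balance = 2078.2 - 2930.2 = -852.0
Trade balance (goods + services) = 768.7 + (-852.0) = -83.3
Net primary income = -528.2
Net secondary income = -95.2
Current account = -83.3 + (-528.2) + (-95.2) = -706.7
Financial account = -(-706.7 + (-142.2)) = 848.9

848.9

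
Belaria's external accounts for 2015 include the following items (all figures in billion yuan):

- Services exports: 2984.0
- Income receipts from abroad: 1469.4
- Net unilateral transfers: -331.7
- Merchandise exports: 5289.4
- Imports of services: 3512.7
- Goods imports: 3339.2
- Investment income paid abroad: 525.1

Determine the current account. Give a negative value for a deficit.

Goods balance = 5289.4 - 3339.2 = 1950.2
Services balance = 2984.0 - 3512.7 = -528.7
Trade balance (goods + services) = 1950.2 + (-528.7) = 1421.5
Net primary income = 1469.4 - 525.1 = 944.3
Net secondary income = -331.7
Current account = 1421.5 + 944.3 + (-331.7) = 2034.1

2034.1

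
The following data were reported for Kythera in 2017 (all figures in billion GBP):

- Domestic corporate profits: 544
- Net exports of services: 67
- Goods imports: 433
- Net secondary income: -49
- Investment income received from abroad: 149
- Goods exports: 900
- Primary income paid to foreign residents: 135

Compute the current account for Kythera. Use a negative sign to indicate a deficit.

499

Goods balance = 900 - 433 = 467
Services balance = 67
Trade balance (goods + services) = 467 + 67 = 534
Net primary income = 149 - 135 = 14
Net secondary income = -49
Current account = 534 + 14 + (-49) = 499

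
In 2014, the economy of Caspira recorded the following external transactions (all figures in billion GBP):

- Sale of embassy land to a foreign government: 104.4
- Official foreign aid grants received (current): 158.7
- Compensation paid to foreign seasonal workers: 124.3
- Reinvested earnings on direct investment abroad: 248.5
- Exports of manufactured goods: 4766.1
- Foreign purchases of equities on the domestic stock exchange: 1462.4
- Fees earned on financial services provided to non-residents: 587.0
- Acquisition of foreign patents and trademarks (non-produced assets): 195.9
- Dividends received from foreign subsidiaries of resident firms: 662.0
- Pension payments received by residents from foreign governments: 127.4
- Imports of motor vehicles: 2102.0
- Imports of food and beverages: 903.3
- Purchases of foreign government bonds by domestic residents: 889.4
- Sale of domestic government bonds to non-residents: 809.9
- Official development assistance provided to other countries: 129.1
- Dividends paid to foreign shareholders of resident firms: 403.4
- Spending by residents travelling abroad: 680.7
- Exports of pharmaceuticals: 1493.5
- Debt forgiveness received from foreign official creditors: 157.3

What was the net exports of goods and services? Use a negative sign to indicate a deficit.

3160.6

Goods: 1493.5 + 4766.1 - 903.3 - 2102.0 = 3254.3
Services: 587.0 - 680.7 = -93.7
Trade balance = 3254.3 + (-93.7) = 3160.6
(Excluded from the trade balance — capital account: sale of embassy land to a foreign government 104.4, acquisition of foreign patents and trademarks (non-produced assets) 195.9, debt forgiveness received from foreign official creditors 157.3; secondary income: official foreign aid grants received (current) 158.7, pension payments received by residents from foreign governments 127.4, official development assistance provided to other countries 129.1; primary income: compensation paid to foreign seasonal workers 124.3, reinvested earnings on direct investment abroad 248.5, dividends received from foreign subsidiaries of resident firms 662.0, dividends paid to foreign shareholders of resident firms 403.4; financial account: foreign purchases of equities on the domestic stock exchange 1462.4, purchases of foreign government bonds by domestic residents 889.4, sale of domestic government bonds to non-residents 809.9.)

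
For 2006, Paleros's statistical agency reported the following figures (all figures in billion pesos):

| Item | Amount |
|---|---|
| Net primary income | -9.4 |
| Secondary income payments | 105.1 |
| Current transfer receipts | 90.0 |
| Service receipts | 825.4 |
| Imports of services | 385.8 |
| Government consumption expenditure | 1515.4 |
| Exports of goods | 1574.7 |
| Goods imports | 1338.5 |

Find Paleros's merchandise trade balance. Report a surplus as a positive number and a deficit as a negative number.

236.2

Goods balance = 1574.7 - 1338.5 = 236.2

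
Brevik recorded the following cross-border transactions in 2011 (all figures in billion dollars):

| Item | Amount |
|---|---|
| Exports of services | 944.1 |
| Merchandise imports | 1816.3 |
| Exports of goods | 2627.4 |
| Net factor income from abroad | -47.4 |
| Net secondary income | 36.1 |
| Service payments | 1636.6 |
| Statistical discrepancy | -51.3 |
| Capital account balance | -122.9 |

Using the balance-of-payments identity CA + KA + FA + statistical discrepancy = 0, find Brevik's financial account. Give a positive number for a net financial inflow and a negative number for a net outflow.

66.9

Goods balance = 2627.4 - 1816.3 = 811.1
Services balance = 944.1 - 1636.6 = -692.5
Trade balance (goods + services) = 811.1 + (-692.5) = 118.6
Net primary income = -47.4
Net secondary income = 36.1
Current account = 118.6 + (-47.4) + 36.1 = 107.3
Financial account = -(107.3 + (-122.9) + (-51.3)) = 66.9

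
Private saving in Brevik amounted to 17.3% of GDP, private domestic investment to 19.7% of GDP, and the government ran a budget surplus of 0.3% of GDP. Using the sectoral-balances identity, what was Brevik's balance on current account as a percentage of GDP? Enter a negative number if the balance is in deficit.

-2.1

By the sectoral-balances identity, CA = (S_private - I) + (T - G).
Private balance = 17.3 - 19.7 = -2.4
Government balance (T - G) = 0.3
CA = -2.4 + 0.3 = -2.1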